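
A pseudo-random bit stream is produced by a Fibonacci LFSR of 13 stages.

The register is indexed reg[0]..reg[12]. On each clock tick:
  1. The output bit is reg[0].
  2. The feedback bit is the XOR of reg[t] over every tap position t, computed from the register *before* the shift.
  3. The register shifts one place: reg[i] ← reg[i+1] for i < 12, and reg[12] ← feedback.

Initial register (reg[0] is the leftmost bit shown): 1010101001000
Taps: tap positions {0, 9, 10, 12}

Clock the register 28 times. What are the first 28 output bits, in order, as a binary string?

tick  register→output (feedback)
  0  1010101001000→1 (0)
  1  0101010010000→0 (0)
  2  1010100100000→1 (1)
  3  0101001000001→0 (1)
  4  1010010000011→1 (0)
  5  0100100000110→0 (1)
  6  1001000001101→1 (0)
  7  0010000011010→0 (1)
  8  0100000110101→0 (0)
  9  1000001101010→1 (0)
 10  0000011010100→0 (1)
 11  0000110101001→0 (0)
 12  0001101010010→0 (0)
 13  0011010100100→0 (1)
 14  0110101001001→0 (0)
 15  1101010010010→1 (1)
 16  1010100100101→1 (1)
 17  0101001001011→0 (0)
 18  1010010010110→1 (0)
 19  0100100101100→0 (0)
 20  1001001011000→1 (0)
 21  0010010110000→0 (0)
 22  0100101100000→0 (0)
 23  1001011000000→1 (1)
 24  0010110000001→0 (1)
 25  0101100000011→0 (1)
 26  1011000000111→1 (1)
 27  0110000001111→0 (1)

1010101001000001101010010010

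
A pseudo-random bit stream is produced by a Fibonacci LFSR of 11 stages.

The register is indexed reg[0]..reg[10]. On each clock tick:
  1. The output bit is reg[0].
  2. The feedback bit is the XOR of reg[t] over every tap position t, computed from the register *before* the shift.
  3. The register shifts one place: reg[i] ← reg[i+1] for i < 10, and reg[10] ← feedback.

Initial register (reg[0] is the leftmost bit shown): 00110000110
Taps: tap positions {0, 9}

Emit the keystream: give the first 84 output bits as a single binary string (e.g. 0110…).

k : reg_k → out_k, fb_k
0: 00110000110 → 0, fb=1
1: 01100001101 → 0, fb=0
2: 11000011010 → 1, fb=0
3: 10000110100 → 1, fb=1
4: 00001101001 → 0, fb=0
5: 00011010010 → 0, fb=1
6: 00110100101 → 0, fb=0
7: 01101001010 → 0, fb=1
8: 11010010101 → 1, fb=1
9: 10100101011 → 1, fb=0
10: 01001010110 → 0, fb=1
11: 10010101101 → 1, fb=1
12: 00101011011 → 0, fb=1
13: 01010110111 → 0, fb=1
14: 10101101111 → 1, fb=0
15: 01011011110 → 0, fb=1
16: 10110111101 → 1, fb=1
17: 01101111011 → 0, fb=1
18: 11011110111 → 1, fb=0
19: 10111101110 → 1, fb=0
20: 01111011100 → 0, fb=0
21: 11110111000 → 1, fb=1
22: 11101110001 → 1, fb=1
23: 11011100011 → 1, fb=0
24: 10111000110 → 1, fb=0
25: 01110001100 → 0, fb=0
26: 11100011000 → 1, fb=1
27: 11000110001 → 1, fb=1
28: 10001100011 → 1, fb=0
29: 00011000110 → 0, fb=1
30: 00110001101 → 0, fb=0
31: 01100011010 → 0, fb=1
32: 11000110101 → 1, fb=1
33: 10001101011 → 1, fb=0
34: 00011010110 → 0, fb=1
35: 00110101101 → 0, fb=0
36: 01101011010 → 0, fb=1
37: 11010110101 → 1, fb=1
38: 10101101011 → 1, fb=0
39: 01011010110 → 0, fb=1
40: 10110101101 → 1, fb=1
41: 01101011011 → 0, fb=1
42: 11010110111 → 1, fb=0
43: 10101101110 → 1, fb=0
44: 01011011100 → 0, fb=0
45: 10110111000 → 1, fb=1
46: 01101110001 → 0, fb=0
47: 11011100010 → 1, fb=0
48: 10111000100 → 1, fb=1
49: 01110001001 → 0, fb=0
50: 11100010010 → 1, fb=0
51: 11000100100 → 1, fb=1
52: 10001001001 → 1, fb=1
53: 00010010011 → 0, fb=1
54: 00100100111 → 0, fb=1
55: 01001001111 → 0, fb=1
56: 10010011111 → 1, fb=0
57: 00100111110 → 0, fb=1
58: 01001111101 → 0, fb=0
59: 10011111010 → 1, fb=0
60: 00111110100 → 0, fb=0
61: 01111101000 → 0, fb=0
62: 11111010000 → 1, fb=1
63: 11110100001 → 1, fb=1
64: 11101000011 → 1, fb=0
65: 11010000110 → 1, fb=0
66: 10100001100 → 1, fb=1
67: 01000011001 → 0, fb=0
68: 10000110010 → 1, fb=0
69: 00001100100 → 0, fb=0
70: 00011001000 → 0, fb=0
71: 00110010000 → 0, fb=0
72: 01100100000 → 0, fb=0
73: 11001000000 → 1, fb=1
74: 10010000001 → 1, fb=1
75: 00100000011 → 0, fb=1
76: 01000000111 → 0, fb=1
77: 10000001111 → 1, fb=0
78: 00000011110 → 0, fb=1
79: 00000111101 → 0, fb=0
80: 00001111010 → 0, fb=1
81: 00011110101 → 0, fb=0
82: 00111101010 → 0, fb=1
83: 01111010101 → 0, fb=0

001100001101001010110111101110001100011010110101101110001001001111101000011001000000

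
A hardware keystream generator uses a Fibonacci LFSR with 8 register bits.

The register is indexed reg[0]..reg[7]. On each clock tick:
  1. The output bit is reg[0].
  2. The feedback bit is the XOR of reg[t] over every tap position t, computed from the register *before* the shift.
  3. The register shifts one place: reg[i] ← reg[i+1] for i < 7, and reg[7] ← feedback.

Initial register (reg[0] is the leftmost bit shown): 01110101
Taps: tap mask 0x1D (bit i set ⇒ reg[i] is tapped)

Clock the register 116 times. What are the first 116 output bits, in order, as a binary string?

k : reg_k → out_k, fb_k
0: 01110101 → 0, fb=0
1: 11101010 → 1, fb=1
2: 11010101 → 1, fb=0
3: 10101010 → 1, fb=1
4: 01010101 → 0, fb=1
5: 10101011 → 1, fb=1
6: 01010111 → 0, fb=1
7: 10101111 → 1, fb=1
8: 01011111 → 0, fb=0
9: 10111110 → 1, fb=0
10: 01111100 → 0, fb=1
11: 11111001 → 1, fb=0
12: 11110010 → 1, fb=1
13: 11100101 → 1, fb=0
14: 11001010 → 1, fb=0
15: 10010100 → 1, fb=0
16: 00101000 → 0, fb=0
17: 01010000 → 0, fb=1
18: 10100001 → 1, fb=0
19: 01000010 → 0, fb=0
20: 10000100 → 1, fb=1
21: 00001001 → 0, fb=1
22: 00010011 → 0, fb=1
23: 00100111 → 0, fb=1
24: 01001111 → 0, fb=1
25: 10011111 → 1, fb=1
26: 00111111 → 0, fb=1
27: 01111111 → 0, fb=1
28: 11111111 → 1, fb=0
29: 11111110 → 1, fb=0
30: 11111100 → 1, fb=0
31: 11111000 → 1, fb=0
32: 11110000 → 1, fb=1
33: 11100001 → 1, fb=0
34: 11000010 → 1, fb=1
35: 10000101 → 1, fb=1
36: 00001011 → 0, fb=1
37: 00010111 → 0, fb=1
38: 00101111 → 0, fb=0
39: 01011110 → 0, fb=0
40: 10111100 → 1, fb=0
41: 01111000 → 0, fb=1
42: 11110001 → 1, fb=1
43: 11100011 → 1, fb=0
44: 11000110 → 1, fb=1
45: 10001101 → 1, fb=0
46: 00011010 → 0, fb=0
47: 00110100 → 0, fb=0
48: 01101000 → 0, fb=0
49: 11010000 → 1, fb=0
50: 10100000 → 1, fb=0
51: 01000000 → 0, fb=0
52: 10000000 → 1, fb=1
53: 00000001 → 0, fb=0
54: 00000010 → 0, fb=0
55: 00000100 → 0, fb=0
56: 00001000 → 0, fb=1
57: 00010001 → 0, fb=1
58: 00100011 → 0, fb=1
59: 01000111 → 0, fb=0
60: 10001110 → 1, fb=0
61: 00011100 → 0, fb=0
62: 00111000 → 0, fb=1
63: 01110001 → 0, fb=0
64: 11100010 → 1, fb=0
65: 11000100 → 1, fb=1
66: 10001001 → 1, fb=0
67: 00010010 → 0, fb=1
68: 00100101 → 0, fb=1
69: 01001011 → 0, fb=1
70: 10010111 → 1, fb=0
71: 00101110 → 0, fb=0
72: 01011100 → 0, fb=0
73: 10111000 → 1, fb=0
74: 01110000 → 0, fb=0
75: 11100000 → 1, fb=0
76: 11000000 → 1, fb=1
77: 10000001 → 1, fb=1
78: 00000011 → 0, fb=0
79: 00000110 → 0, fb=0
80: 00001100 → 0, fb=1
81: 00011001 → 0, fb=0
82: 00110010 → 0, fb=0
83: 01100100 → 0, fb=1
84: 11001001 → 1, fb=0
85: 10010010 → 1, fb=0
86: 00100100 → 0, fb=1
87: 01001001 → 0, fb=1
88: 10010011 → 1, fb=0
89: 00100110 → 0, fb=1
90: 01001101 → 0, fb=1
91: 10011011 → 1, fb=1
92: 00110111 → 0, fb=0
93: 01101110 → 0, fb=0
94: 11011100 → 1, fb=1
95: 10111001 → 1, fb=0
96: 01110010 → 0, fb=0
97: 11100100 → 1, fb=0
98: 11001000 → 1, fb=0
99: 10010000 → 1, fb=0
100: 00100000 → 0, fb=1
101: 01000001 → 0, fb=0
102: 10000010 → 1, fb=1
103: 00000101 → 0, fb=0
104: 00001010 → 0, fb=1
105: 00010101 → 0, fb=1
106: 00101011 → 0, fb=0
107: 01010110 → 0, fb=1
108: 10101101 → 1, fb=1
109: 01011011 → 0, fb=0
110: 10110110 → 1, fb=1
111: 01101101 → 0, fb=0
112: 11011010 → 1, fb=1
113: 10110101 → 1, fb=1
114: 01101011 → 0, fb=0
115: 11010110 → 1, fb=0

01110101010111110010100001001111111100001011110001101000000010001110001001011100000011001001001101110010000010101101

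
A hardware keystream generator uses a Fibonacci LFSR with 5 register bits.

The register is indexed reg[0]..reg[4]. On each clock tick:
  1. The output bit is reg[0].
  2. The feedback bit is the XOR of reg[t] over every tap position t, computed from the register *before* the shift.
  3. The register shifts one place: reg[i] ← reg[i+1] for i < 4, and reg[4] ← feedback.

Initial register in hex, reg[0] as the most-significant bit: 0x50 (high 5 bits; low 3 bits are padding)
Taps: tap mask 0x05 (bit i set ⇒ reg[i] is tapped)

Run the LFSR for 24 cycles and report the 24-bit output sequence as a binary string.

tick  register→output (feedback)
  0  01010→0 (0)
  1  10100→1 (0)
  2  01000→0 (0)
  3  10000→1 (1)
  4  00001→0 (0)
  5  00010→0 (0)
  6  00100→0 (1)
  7  01001→0 (0)
  8  10010→1 (1)
  9  00101→0 (1)
 10  01011→0 (0)
 11  10110→1 (0)
 12  01100→0 (1)
 13  11001→1 (1)
 14  10011→1 (1)
 15  00111→0 (1)
 16  01111→0 (1)
 17  11111→1 (0)
 18  11110→1 (0)
 19  11100→1 (0)
 20  11000→1 (1)
 21  10001→1 (1)
 22  00011→0 (0)
 23  00110→0 (1)

010100001001011001111100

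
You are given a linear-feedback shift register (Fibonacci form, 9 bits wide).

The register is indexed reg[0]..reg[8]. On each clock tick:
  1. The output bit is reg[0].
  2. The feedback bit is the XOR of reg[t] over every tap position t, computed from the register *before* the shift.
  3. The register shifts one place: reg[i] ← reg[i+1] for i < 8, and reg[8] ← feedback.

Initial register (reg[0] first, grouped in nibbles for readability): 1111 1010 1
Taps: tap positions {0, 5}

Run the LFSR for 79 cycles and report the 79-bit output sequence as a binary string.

1111101011010000011011101101101011000001011101111100011110011010011010111000110

step | reg (before) | out | fb
   0 | 111110101 | 1 | 1
   1 | 111101011 | 1 | 0
   2 | 111010110 | 1 | 1
   3 | 110101101 | 1 | 0
   4 | 101011010 | 1 | 0
   5 | 010110100 | 0 | 0
   6 | 101101000 | 1 | 0
   7 | 011010000 | 0 | 0
   8 | 110100000 | 1 | 1
   9 | 101000001 | 1 | 1
  10 | 010000011 | 0 | 0
  11 | 100000110 | 1 | 1
  12 | 000001101 | 0 | 1
  13 | 000011011 | 0 | 1
  14 | 000110111 | 0 | 0
  15 | 001101110 | 0 | 1
  16 | 011011101 | 0 | 1
  17 | 110111011 | 1 | 0
  18 | 101110110 | 1 | 1
  19 | 011101101 | 0 | 1
  20 | 111011011 | 1 | 0
  21 | 110110110 | 1 | 1
  22 | 101101101 | 1 | 0
  23 | 011011010 | 0 | 1
  24 | 110110101 | 1 | 1
  25 | 101101011 | 1 | 0
  26 | 011010110 | 0 | 0
  27 | 110101100 | 1 | 0
  28 | 101011000 | 1 | 0
  29 | 010110000 | 0 | 0
  30 | 101100000 | 1 | 1
  31 | 011000001 | 0 | 0
  32 | 110000010 | 1 | 1
  33 | 100000101 | 1 | 1
  34 | 000001011 | 0 | 1
  35 | 000010111 | 0 | 0
  36 | 000101110 | 0 | 1
  37 | 001011101 | 0 | 1
  38 | 010111011 | 0 | 1
  39 | 101110111 | 1 | 1
  40 | 011101111 | 0 | 1
  41 | 111011111 | 1 | 0
  42 | 110111110 | 1 | 0
  43 | 101111100 | 1 | 0
  44 | 011111000 | 0 | 1
  45 | 111110001 | 1 | 1
  46 | 111100011 | 1 | 1
  47 | 111000111 | 1 | 1
  48 | 110001111 | 1 | 0
  49 | 100011110 | 1 | 0
  50 | 000111100 | 0 | 1
  51 | 001111001 | 0 | 1
  52 | 011110011 | 0 | 0
  53 | 111100110 | 1 | 1
  54 | 111001101 | 1 | 0
  55 | 110011010 | 1 | 0
  56 | 100110100 | 1 | 1
  57 | 001101001 | 0 | 1
  58 | 011010011 | 0 | 0
  59 | 110100110 | 1 | 1
  60 | 101001101 | 1 | 0
  61 | 010011010 | 0 | 1
  62 | 100110101 | 1 | 1
  63 | 001101011 | 0 | 1
  64 | 011010111 | 0 | 0
  65 | 110101110 | 1 | 0
  66 | 101011100 | 1 | 0
  67 | 010111000 | 0 | 1
  68 | 101110001 | 1 | 1
  69 | 011100011 | 0 | 0
  70 | 111000110 | 1 | 1
  71 | 110001101 | 1 | 0
  72 | 100011010 | 1 | 0
  73 | 000110100 | 0 | 0
  74 | 001101000 | 0 | 1
  75 | 011010001 | 0 | 0
  76 | 110100010 | 1 | 1
  77 | 101000101 | 1 | 1
  78 | 010001011 | 0 | 1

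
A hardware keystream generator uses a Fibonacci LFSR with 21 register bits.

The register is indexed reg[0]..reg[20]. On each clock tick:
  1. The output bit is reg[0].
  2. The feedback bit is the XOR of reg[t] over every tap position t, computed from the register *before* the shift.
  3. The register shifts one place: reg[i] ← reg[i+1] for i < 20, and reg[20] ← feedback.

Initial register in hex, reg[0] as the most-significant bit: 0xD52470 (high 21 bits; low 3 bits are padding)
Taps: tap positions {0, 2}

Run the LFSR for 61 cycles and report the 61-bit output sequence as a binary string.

step | reg (before) | out | fb
   0 | 110101010010010001110 | 1 | 1
   1 | 101010100100100011101 | 1 | 0
   2 | 010101001001000111010 | 0 | 0
   3 | 101010010010001110100 | 1 | 0
   4 | 010100100100011101000 | 0 | 0
   5 | 101001001000111010000 | 1 | 0
   6 | 010010010001110100000 | 0 | 0
   7 | 100100100011101000000 | 1 | 1
   8 | 001001000111010000001 | 0 | 1
   9 | 010010001110100000011 | 0 | 0
  10 | 100100011101000000110 | 1 | 1
  11 | 001000111010000001101 | 0 | 1
  12 | 010001110100000011011 | 0 | 0
  13 | 100011101000000110110 | 1 | 1
  14 | 000111010000001101101 | 0 | 0
  15 | 001110100000011011010 | 0 | 1
  16 | 011101000000110110101 | 0 | 1
  17 | 111010000001101101011 | 1 | 0
  18 | 110100000011011010110 | 1 | 1
  19 | 101000000110110101101 | 1 | 0
  20 | 010000001101101011010 | 0 | 0
  21 | 100000011011010110100 | 1 | 1
  22 | 000000110110101101001 | 0 | 0
  23 | 000001101101011010010 | 0 | 0
  24 | 000011011010110100100 | 0 | 0
  25 | 000110110101101001000 | 0 | 0
  26 | 001101101011010010000 | 0 | 1
  27 | 011011010110100100001 | 0 | 1
  28 | 110110101101001000011 | 1 | 1
  29 | 101101011010010000111 | 1 | 0
  30 | 011010110100100001110 | 0 | 1
  31 | 110101101001000011101 | 1 | 1
  32 | 101011010010000111011 | 1 | 0
  33 | 010110100100001110110 | 0 | 0
  34 | 101101001000011101100 | 1 | 0
  35 | 011010010000111011000 | 0 | 1
  36 | 110100100001110110001 | 1 | 1
  37 | 101001000011101100011 | 1 | 0
  38 | 010010000111011000110 | 0 | 0
  39 | 100100001110110001100 | 1 | 1
  40 | 001000011101100011001 | 0 | 1
  41 | 010000111011000110011 | 0 | 0
  42 | 100001110110001100110 | 1 | 1
  43 | 000011101100011001101 | 0 | 0
  44 | 000111011000110011010 | 0 | 0
  45 | 001110110001100110100 | 0 | 1
  46 | 011101100011001101001 | 0 | 1
  47 | 111011000110011010011 | 1 | 0
  48 | 110110001100110100110 | 1 | 1
  49 | 101100011001101001101 | 1 | 0
  50 | 011000110011010011010 | 0 | 1
  51 | 110001100110100110101 | 1 | 1
  52 | 100011001101001101011 | 1 | 1
  53 | 000110011010011010111 | 0 | 0
  54 | 001100110100110101110 | 0 | 1
  55 | 011001101001101011101 | 0 | 1
  56 | 110011010011010111011 | 1 | 1
  57 | 100110100110101110111 | 1 | 1
  58 | 001101001101011101111 | 0 | 1
  59 | 011010011010111011111 | 0 | 1
  60 | 110100110101110111111 | 1 | 1

1101010100100100011101000000110110101101001000011101100011001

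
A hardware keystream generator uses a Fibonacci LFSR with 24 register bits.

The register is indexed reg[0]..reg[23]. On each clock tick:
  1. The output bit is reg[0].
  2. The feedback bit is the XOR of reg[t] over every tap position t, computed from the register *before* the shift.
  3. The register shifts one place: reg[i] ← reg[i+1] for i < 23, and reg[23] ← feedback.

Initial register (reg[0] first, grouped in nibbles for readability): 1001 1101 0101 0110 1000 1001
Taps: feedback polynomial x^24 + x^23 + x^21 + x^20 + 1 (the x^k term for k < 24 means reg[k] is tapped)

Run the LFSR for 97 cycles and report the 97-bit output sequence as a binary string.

1001110101010110100010011101001111100111111100001000110011011110100011101101001011001101010111110

step | reg (before) | out | fb
   0 | 100111010101011010001001 | 1 | 1
   1 | 001110101010110100010011 | 0 | 1
   2 | 011101010101101000100111 | 0 | 0
   3 | 111010101011010001001110 | 1 | 1
   4 | 110101010110100010011101 | 1 | 0
   5 | 101010101101000100111010 | 1 | 0
   6 | 010101011010001001110100 | 0 | 1
   7 | 101010110100010011101001 | 1 | 1
   8 | 010101101000100111010011 | 0 | 1
   9 | 101011010001001110100111 | 1 | 1
  10 | 010110100010011101001111 | 0 | 1
  11 | 101101000100111010011111 | 1 | 0
  12 | 011010001001110100111110 | 0 | 0
  13 | 110100010011101001111100 | 1 | 1
  14 | 101000100111010011111001 | 1 | 1
  15 | 010001001110100111110011 | 0 | 1
  16 | 100010011101001111100111 | 1 | 1
  17 | 000100111010011111001111 | 0 | 1
  18 | 001001110100111110011111 | 0 | 1
  19 | 010011101001111100111111 | 0 | 1
  20 | 100111010011111001111111 | 1 | 0
  21 | 001110100111110011111110 | 0 | 0
  22 | 011101001111100111111100 | 0 | 0
  23 | 111010011111001111111000 | 1 | 0
  24 | 110100111110011111110000 | 1 | 1
  25 | 101001111100111111100001 | 1 | 0
  26 | 010011111001111111000010 | 0 | 0
  27 | 100111110011111110000100 | 1 | 0
  28 | 001111100111111100001000 | 0 | 1
  29 | 011111001111111000010001 | 0 | 1
  30 | 111110011111110000100011 | 1 | 0
  31 | 111100111111100001000110 | 1 | 0
  32 | 111001111111000010001100 | 1 | 1
  33 | 110011111110000100011001 | 1 | 1
  34 | 100111111100001000110011 | 1 | 0
  35 | 001111111000010001100110 | 0 | 1
  36 | 011111110000100011001101 | 0 | 1
  37 | 111111100001000110011011 | 1 | 1
  38 | 111111000010001100110111 | 1 | 1
  39 | 111110000100011001101111 | 1 | 0
  40 | 111100001000110011011110 | 1 | 1
  41 | 111000010001100110111101 | 1 | 0
  42 | 110000100011001101111010 | 1 | 0
  43 | 100001000110011011110100 | 1 | 0
  44 | 000010001100110111101000 | 0 | 1
  45 | 000100011001101111010001 | 0 | 1
  46 | 001000110011011110100011 | 0 | 1
  47 | 010001100110111101000111 | 0 | 0
  48 | 100011001101111010001110 | 1 | 1
  49 | 000110011011110100011101 | 0 | 1
  50 | 001100110111101000111011 | 0 | 0
  51 | 011001101111010001110110 | 0 | 1
  52 | 110011011110100011101101 | 1 | 0
  53 | 100110111101000111011010 | 1 | 0
  54 | 001101111010001110110100 | 0 | 1
  55 | 011011110100011101101001 | 0 | 0
  56 | 110111101000111011010010 | 1 | 1
  57 | 101111010001110110100101 | 1 | 1
  58 | 011110100011101101001011 | 0 | 0
  59 | 111101000111011010010110 | 1 | 0
  60 | 111010001110110100101100 | 1 | 1
  61 | 110100011101101001011001 | 1 | 1
  62 | 101000111011010010110011 | 1 | 0
  63 | 010001110110100101100110 | 0 | 1
  64 | 100011101101001011001101 | 1 | 0
  65 | 000111011010010110011010 | 0 | 1
  66 | 001110110100101100110101 | 0 | 0
  67 | 011101101001011001101010 | 0 | 1
  68 | 111011010010110011010101 | 1 | 1
  69 | 110110100101100110101011 | 1 | 1
  70 | 101101001011001101010111 | 1 | 1
  71 | 011010010110011010101111 | 0 | 1
  72 | 110100101100110101011111 | 1 | 0
  73 | 101001011001101010111110 | 1 | 1
  74 | 010010110011010101111101 | 0 | 1
  75 | 100101100110101011111011 | 1 | 1
  76 | 001011001101010111110111 | 0 | 0
  77 | 010110011010101111101110 | 0 | 0
  78 | 101100110101011111011100 | 1 | 1
  79 | 011001101010111110111001 | 0 | 0
  80 | 110011010101111101110010 | 1 | 1
  81 | 100110101011111011100101 | 1 | 1
  82 | 001101010111110111001011 | 0 | 0
  83 | 011010101111101110010110 | 0 | 1
  84 | 110101011111011100101101 | 1 | 0
  85 | 101010111110111001011010 | 1 | 0
  86 | 010101111101110010110100 | 0 | 1
  87 | 101011111011100101101001 | 1 | 1
  88 | 010111110111001011010011 | 0 | 1
  89 | 101111101110010110100111 | 1 | 1
  90 | 011111011100101101001111 | 0 | 1
  91 | 111110111001011010011111 | 1 | 0
  92 | 111101110010110100111110 | 1 | 1
  93 | 111011100101101001111101 | 1 | 0
  94 | 110111001011010011111010 | 1 | 0
  95 | 101110010110100111110100 | 1 | 0
  96 | 011100101101001111101000 | 0 | 1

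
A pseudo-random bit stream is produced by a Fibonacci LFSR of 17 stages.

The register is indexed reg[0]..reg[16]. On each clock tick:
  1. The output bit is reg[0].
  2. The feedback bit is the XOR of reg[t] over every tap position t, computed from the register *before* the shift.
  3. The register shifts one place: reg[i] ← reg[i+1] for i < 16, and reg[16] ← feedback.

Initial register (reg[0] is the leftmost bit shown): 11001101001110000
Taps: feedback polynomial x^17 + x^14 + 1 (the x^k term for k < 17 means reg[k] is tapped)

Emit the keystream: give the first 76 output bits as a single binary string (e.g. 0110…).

tick  register→output (feedback)
  0  11001101001110000→1 (1)
  1  10011010011100001→1 (1)
  2  00110100111000011→0 (0)
  3  01101001110000110→0 (1)
  4  11010011100001101→1 (0)
  5  10100111000011010→1 (1)
  6  01001110000110101→0 (1)
  7  10011100001101011→1 (1)
  8  00111000011010111→0 (1)
  9  01110000110101111→0 (1)
 10  11100001101011111→1 (0)
 11  11000011010111110→1 (0)
 12  10000110101111100→1 (0)
 13  00001101011111000→0 (0)
 14  00011010111110000→0 (0)
 15  00110101111100000→0 (0)
 16  01101011111000000→0 (0)
 17  11010111110000000→1 (1)
 18  10101111100000001→1 (1)
 19  01011111000000011→0 (0)
 20  10111110000000110→1 (0)
 21  01111100000001100→0 (1)
 22  11111000000011001→1 (1)
 23  11110000000110011→1 (1)
 24  11100000001100111→1 (0)
 25  11000000011001110→1 (0)
 26  10000000110011100→1 (0)
 27  00000001100111000→0 (0)
 28  00000011001110000→0 (0)
 29  00000110011100000→0 (0)
 30  00001100111000000→0 (0)
 31  00011001110000000→0 (0)
 32  00110011100000000→0 (0)
 33  01100111000000000→0 (0)
 34  11001110000000000→1 (1)
 35  10011100000000001→1 (1)
 36  00111000000000011→0 (0)
 37  01110000000000110→0 (1)
 38  11100000000001101→1 (0)
 39  11000000000011010→1 (1)
 40  10000000000110101→1 (0)
 41  00000000001101010→0 (0)
 42  00000000011010100→0 (1)
 43  00000000110101001→0 (0)
 44  00000001101010010→0 (0)
 45  00000011010100100→0 (1)
 46  00000110101001001→0 (0)
 47  00001101010010010→0 (0)
 48  00011010100100100→0 (1)
 49  00110101001001001→0 (0)
 50  01101010010010010→0 (0)
 51  11010100100100100→1 (0)
 52  10101001001001000→1 (1)
 53  01010010010010001→0 (0)
 54  10100100100100010→1 (1)
 55  01001001001000101→0 (1)
 56  10010010010001011→1 (1)
 57  00100100100010111→0 (1)
 58  01001001000101111→0 (1)
 59  10010010001011111→1 (0)
 60  00100100010111110→0 (1)
 61  01001000101111101→0 (1)
 62  10010001011111011→1 (1)
 63  00100010111110111→0 (1)
 64  01000101111101111→0 (1)
 65  10001011111011111→1 (0)
 66  00010111110111110→0 (1)
 67  00101111101111101→0 (1)
 68  01011111011111011→0 (0)
 69  10111110111110110→1 (0)
 70  01111101111101100→0 (1)
 71  11111011111011001→1 (1)
 72  11110111110110011→1 (1)
 73  11101111101100111→1 (0)
 74  11011111011001110→1 (0)
 75  10111110110011100→1 (0)

1100110100111000011010111110000000110011100000000001101010010010010001011111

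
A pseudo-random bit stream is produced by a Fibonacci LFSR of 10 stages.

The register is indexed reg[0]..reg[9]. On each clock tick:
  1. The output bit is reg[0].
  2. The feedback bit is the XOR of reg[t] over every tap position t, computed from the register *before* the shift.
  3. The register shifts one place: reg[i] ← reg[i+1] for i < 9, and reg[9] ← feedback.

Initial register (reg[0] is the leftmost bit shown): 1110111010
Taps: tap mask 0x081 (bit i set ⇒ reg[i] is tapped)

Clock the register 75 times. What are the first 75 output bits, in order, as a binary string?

step | reg (before) | out | fb
   0 | 1110111010 | 1 | 1
   1 | 1101110101 | 1 | 0
   2 | 1011101010 | 1 | 1
   3 | 0111010101 | 0 | 1
   4 | 1110101011 | 1 | 1
   5 | 1101010111 | 1 | 0
   6 | 1010101110 | 1 | 0
   7 | 0101011100 | 0 | 1
   8 | 1010111001 | 1 | 1
   9 | 0101110011 | 0 | 0
  10 | 1011100110 | 1 | 0
  11 | 0111001100 | 0 | 1
  12 | 1110011001 | 1 | 1
  13 | 1100110011 | 1 | 1
  14 | 1001100111 | 1 | 0
  15 | 0011001110 | 0 | 1
  16 | 0110011101 | 0 | 1
  17 | 1100111011 | 1 | 1
  18 | 1001110111 | 1 | 0
  19 | 0011101110 | 0 | 1
  20 | 0111011101 | 0 | 1
  21 | 1110111011 | 1 | 1
  22 | 1101110111 | 1 | 0
  23 | 1011101110 | 1 | 0
  24 | 0111011100 | 0 | 1
  25 | 1110111001 | 1 | 1
  26 | 1101110011 | 1 | 1
  27 | 1011100111 | 1 | 0
  28 | 0111001110 | 0 | 1
  29 | 1110011101 | 1 | 0
  30 | 1100111010 | 1 | 1
  31 | 1001110101 | 1 | 0
  32 | 0011101010 | 0 | 0
  33 | 0111010100 | 0 | 1
  34 | 1110101001 | 1 | 1
  35 | 1101010011 | 1 | 1
  36 | 1010100111 | 1 | 0
  37 | 0101001110 | 0 | 1
  38 | 1010011101 | 1 | 0
  39 | 0100111010 | 0 | 0
  40 | 1001110100 | 1 | 0
  41 | 0011101000 | 0 | 0
  42 | 0111010000 | 0 | 0
  43 | 1110100000 | 1 | 1
  44 | 1101000001 | 1 | 1
  45 | 1010000011 | 1 | 1
  46 | 0100000111 | 0 | 1
  47 | 1000001111 | 1 | 0
  48 | 0000011110 | 0 | 1
  49 | 0000111101 | 0 | 1
  50 | 0001111011 | 0 | 0
  51 | 0011110110 | 0 | 1
  52 | 0111101101 | 0 | 1
  53 | 1111011011 | 1 | 1
  54 | 1110110111 | 1 | 0
  55 | 1101101110 | 1 | 0
  56 | 1011011100 | 1 | 0
  57 | 0110111000 | 0 | 0
  58 | 1101110000 | 1 | 1
  59 | 1011100001 | 1 | 1
  60 | 0111000011 | 0 | 0
  61 | 1110000110 | 1 | 0
  62 | 1100001100 | 1 | 0
  63 | 1000011000 | 1 | 1
  64 | 0000110001 | 0 | 0
  65 | 0001100010 | 0 | 0
  66 | 0011000100 | 0 | 1
  67 | 0110001001 | 0 | 0
  68 | 1100010010 | 1 | 1
  69 | 1000100101 | 1 | 0
  70 | 0001001010 | 0 | 0
  71 | 0010010100 | 0 | 1
  72 | 0100101001 | 0 | 0
  73 | 1001010010 | 1 | 1
  74 | 0010100101 | 0 | 1

111011101010111001100111011101110011101010011101000001111011011100001100010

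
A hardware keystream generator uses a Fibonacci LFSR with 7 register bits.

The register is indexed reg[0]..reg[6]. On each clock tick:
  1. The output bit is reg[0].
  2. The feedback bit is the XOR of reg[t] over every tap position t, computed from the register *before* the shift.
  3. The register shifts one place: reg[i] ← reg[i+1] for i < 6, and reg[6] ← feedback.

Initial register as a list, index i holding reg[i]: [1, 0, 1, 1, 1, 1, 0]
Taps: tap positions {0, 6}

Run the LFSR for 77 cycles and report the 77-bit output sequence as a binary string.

step | reg (before) | out | fb
   0 | 1011110 | 1 | 1
   1 | 0111101 | 0 | 1
   2 | 1111011 | 1 | 0
   3 | 1110110 | 1 | 1
   4 | 1101101 | 1 | 0
   5 | 1011010 | 1 | 1
   6 | 0110101 | 0 | 1
   7 | 1101011 | 1 | 0
   8 | 1010110 | 1 | 1
   9 | 0101101 | 0 | 1
  10 | 1011011 | 1 | 0
  11 | 0110110 | 0 | 0
  12 | 1101100 | 1 | 1
  13 | 1011001 | 1 | 0
  14 | 0110010 | 0 | 0
  15 | 1100100 | 1 | 1
  16 | 1001001 | 1 | 0
  17 | 0010010 | 0 | 0
  18 | 0100100 | 0 | 0
  19 | 1001000 | 1 | 1
  20 | 0010001 | 0 | 1
  21 | 0100011 | 0 | 1
  22 | 1000111 | 1 | 0
  23 | 0001110 | 0 | 0
  24 | 0011100 | 0 | 0
  25 | 0111000 | 0 | 0
  26 | 1110000 | 1 | 1
  27 | 1100001 | 1 | 0
  28 | 1000010 | 1 | 1
  29 | 0000101 | 0 | 1
  30 | 0001011 | 0 | 1
  31 | 0010111 | 0 | 1
  32 | 0101111 | 0 | 1
  33 | 1011111 | 1 | 0
  34 | 0111110 | 0 | 0
  35 | 1111100 | 1 | 1
  36 | 1111001 | 1 | 0
  37 | 1110010 | 1 | 1
  38 | 1100101 | 1 | 0
  39 | 1001010 | 1 | 1
  40 | 0010101 | 0 | 1
  41 | 0101011 | 0 | 1
  42 | 1010111 | 1 | 0
  43 | 0101110 | 0 | 0
  44 | 1011100 | 1 | 1
  45 | 0111001 | 0 | 1
  46 | 1110011 | 1 | 0
  47 | 1100110 | 1 | 1
  48 | 1001101 | 1 | 0
  49 | 0011010 | 0 | 0
  50 | 0110100 | 0 | 0
  51 | 1101000 | 1 | 1
  52 | 1010001 | 1 | 0
  53 | 0100010 | 0 | 0
  54 | 1000100 | 1 | 1
  55 | 0001001 | 0 | 1
  56 | 0010011 | 0 | 1
  57 | 0100111 | 0 | 1
  58 | 1001111 | 1 | 0
  59 | 0011110 | 0 | 0
  60 | 0111100 | 0 | 0
  61 | 1111000 | 1 | 1
  62 | 1110001 | 1 | 0
  63 | 1100010 | 1 | 1
  64 | 1000101 | 1 | 0
  65 | 0001010 | 0 | 0
  66 | 0010100 | 0 | 0
  67 | 0101000 | 0 | 0
  68 | 1010000 | 1 | 1
  69 | 0100001 | 0 | 1
  70 | 1000011 | 1 | 0
  71 | 0000110 | 0 | 0
  72 | 0001100 | 0 | 0
  73 | 0011000 | 0 | 0
  74 | 0110000 | 0 | 0
  75 | 1100000 | 1 | 1
  76 | 1000001 | 1 | 0

10111101101011011001001000111000010111110010101110011010001001111000101000011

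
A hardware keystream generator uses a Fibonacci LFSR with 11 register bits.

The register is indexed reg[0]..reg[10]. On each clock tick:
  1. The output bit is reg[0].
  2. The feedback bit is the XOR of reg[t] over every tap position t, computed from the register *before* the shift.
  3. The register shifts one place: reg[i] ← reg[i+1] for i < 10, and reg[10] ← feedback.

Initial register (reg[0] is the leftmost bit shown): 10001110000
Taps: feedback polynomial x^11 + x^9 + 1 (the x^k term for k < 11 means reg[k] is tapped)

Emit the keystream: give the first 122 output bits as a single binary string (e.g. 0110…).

tick  register→output (feedback)
  0  10001110000→1 (1)
  1  00011100001→0 (0)
  2  00111000010→0 (1)
  3  01110000101→0 (0)
  4  11100001010→1 (0)
  5  11000010100→1 (1)
  6  10000101001→1 (1)
  7  00001010011→0 (1)
  8  00010100111→0 (1)
  9  00101001111→0 (1)
 10  01010011111→0 (1)
 11  10100111111→1 (0)
 12  01001111110→0 (1)
 13  10011111101→1 (1)
 14  00111111011→0 (1)
 15  01111110111→0 (1)
 16  11111101111→1 (0)
 17  11111011110→1 (0)
 18  11110111100→1 (1)
 19  11101111001→1 (1)
 20  11011110011→1 (0)
 21  10111100110→1 (0)
 22  01111001100→0 (0)
 23  11110011000→1 (1)
 24  11100110001→1 (1)
 25  11001100011→1 (0)
 26  10011000110→1 (0)
 27  00110001100→0 (0)
 28  01100011000→0 (0)
 29  11000110000→1 (1)
 30  10001100001→1 (1)
 31  00011000011→0 (1)
 32  00110000111→0 (1)
 33  01100001111→0 (1)
 34  11000011111→1 (0)
 35  10000111110→1 (0)
 36  00001111100→0 (0)
 37  00011111000→0 (0)
 38  00111110000→0 (0)
 39  01111100000→0 (0)
 40  11111000000→1 (1)
 41  11110000001→1 (1)
 42  11100000011→1 (0)
 43  11000000110→1 (0)
 44  10000001100→1 (1)
 45  00000011001→0 (0)
 46  00000110010→0 (1)
 47  00001100101→0 (0)
 48  00011001010→0 (1)
 49  00110010101→0 (0)
 50  01100101010→0 (1)
 51  11001010101→1 (1)
 52  10010101011→1 (0)
 53  00101010110→0 (1)
 54  01010101101→0 (0)
 55  10101011010→1 (0)
 56  01010110100→0 (0)
 57  10101101000→1 (1)
 58  01011010001→0 (0)
 59  10110100010→1 (0)
 60  01101000100→0 (0)
 61  11010001000→1 (1)
 62  10100010001→1 (1)
 63  01000100011→0 (1)
 64  10001000111→1 (0)
 65  00010001110→0 (1)
 66  00100011101→0 (0)
 67  01000111010→0 (1)
 68  10001110101→1 (1)
 69  00011101011→0 (1)
 70  00111010111→0 (1)
 71  01110101111→0 (1)
 72  11101011111→1 (0)
 73  11010111110→1 (0)
 74  10101111100→1 (1)
 75  01011111001→0 (0)
 76  10111110010→1 (0)
 77  01111100100→0 (0)
 78  11111001000→1 (1)
 79  11110010001→1 (1)
 80  11100100011→1 (0)
 81  11001000110→1 (0)
 82  10010001100→1 (1)
 83  00100011001→0 (0)
 84  01000110010→0 (1)
 85  10001100101→1 (1)
 86  00011001011→0 (1)
 87  00110010111→0 (1)
 88  01100101111→0 (1)
 89  11001011111→1 (0)
 90  10010111110→1 (0)
 91  00101111100→0 (0)
 92  01011111000→0 (0)
 93  10111110000→1 (1)
 94  01111100001→0 (0)
 95  11111000010→1 (0)
 96  11110000100→1 (1)
 97  11100001001→1 (1)
 98  11000010011→1 (0)
 99  10000100110→1 (0)
100  00001001100→0 (0)
101  00010011000→0 (0)
102  00100110000→0 (0)
103  01001100000→0 (0)
104  10011000000→1 (1)
105  00110000001→0 (0)
106  01100000010→0 (1)
107  11000000101→1 (1)
108  10000001011→1 (0)
109  00000010110→0 (1)
110  00000101101→0 (0)
111  00001011010→0 (1)
112  00010110101→0 (0)
113  00101101010→0 (1)
114  01011010101→0 (0)
115  10110101010→1 (0)
116  01101010100→0 (0)
117  11010101000→1 (1)
118  10101010001→1 (1)
119  01010100011→0 (1)
120  10101000111→1 (0)
121  01010001110→0 (1)

10001110000101001111110111100110001100001111100000011001010101101000100011101011111001000110010111110000100110000001011010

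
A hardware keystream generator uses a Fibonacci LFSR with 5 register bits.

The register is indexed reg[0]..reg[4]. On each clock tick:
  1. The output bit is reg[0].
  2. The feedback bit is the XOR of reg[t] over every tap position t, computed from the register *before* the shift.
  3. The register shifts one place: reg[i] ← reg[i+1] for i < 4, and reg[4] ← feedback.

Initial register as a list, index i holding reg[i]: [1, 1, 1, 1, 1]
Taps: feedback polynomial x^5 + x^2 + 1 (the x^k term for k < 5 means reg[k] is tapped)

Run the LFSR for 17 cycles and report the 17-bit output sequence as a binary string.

k : reg_k → out_k, fb_k
0: 11111 → 1, fb=0
1: 11110 → 1, fb=0
2: 11100 → 1, fb=0
3: 11000 → 1, fb=1
4: 10001 → 1, fb=1
5: 00011 → 0, fb=0
6: 00110 → 0, fb=1
7: 01101 → 0, fb=1
8: 11011 → 1, fb=1
9: 10111 → 1, fb=0
10: 01110 → 0, fb=1
11: 11101 → 1, fb=0
12: 11010 → 1, fb=1
13: 10101 → 1, fb=0
14: 01010 → 0, fb=0
15: 10100 → 1, fb=0
16: 01000 → 0, fb=0

11111000110111010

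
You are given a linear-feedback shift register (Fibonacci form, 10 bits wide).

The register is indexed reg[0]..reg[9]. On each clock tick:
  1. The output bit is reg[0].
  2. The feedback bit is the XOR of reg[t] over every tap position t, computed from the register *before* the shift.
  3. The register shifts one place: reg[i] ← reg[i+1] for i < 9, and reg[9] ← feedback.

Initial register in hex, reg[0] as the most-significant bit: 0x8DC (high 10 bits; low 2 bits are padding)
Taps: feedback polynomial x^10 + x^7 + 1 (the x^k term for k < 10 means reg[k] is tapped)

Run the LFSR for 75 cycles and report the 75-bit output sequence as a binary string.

100011011101100001111001001110010110001000011011111110011100011010100101000

step | reg (before) | out | fb
   0 | 1000110111 | 1 | 0
   1 | 0001101110 | 0 | 1
   2 | 0011011101 | 0 | 1
   3 | 0110111011 | 0 | 0
   4 | 1101110110 | 1 | 0
   5 | 1011101100 | 1 | 0
   6 | 0111011000 | 0 | 0
   7 | 1110110000 | 1 | 1
   8 | 1101100001 | 1 | 1
   9 | 1011000011 | 1 | 1
  10 | 0110000111 | 0 | 1
  11 | 1100001111 | 1 | 0
  12 | 1000011110 | 1 | 0
  13 | 0000111100 | 0 | 1
  14 | 0001111001 | 0 | 0
  15 | 0011110010 | 0 | 0
  16 | 0111100100 | 0 | 1
  17 | 1111001001 | 1 | 1
  18 | 1110010011 | 1 | 1
  19 | 1100100111 | 1 | 0
  20 | 1001001110 | 1 | 0
  21 | 0010011100 | 0 | 1
  22 | 0100111001 | 0 | 0
  23 | 1001110010 | 1 | 1
  24 | 0011100101 | 0 | 1
  25 | 0111001011 | 0 | 0
  26 | 1110010110 | 1 | 0
  27 | 1100101100 | 1 | 0
  28 | 1001011000 | 1 | 1
  29 | 0010110001 | 0 | 0
  30 | 0101100010 | 0 | 0
  31 | 1011000100 | 1 | 0
  32 | 0110001000 | 0 | 0
  33 | 1100010000 | 1 | 1
  34 | 1000100001 | 1 | 1
  35 | 0001000011 | 0 | 0
  36 | 0010000110 | 0 | 1
  37 | 0100001101 | 0 | 1
  38 | 1000011011 | 1 | 1
  39 | 0000110111 | 0 | 1
  40 | 0001101111 | 0 | 1
  41 | 0011011111 | 0 | 1
  42 | 0110111111 | 0 | 1
  43 | 1101111111 | 1 | 0
  44 | 1011111110 | 1 | 0
  45 | 0111111100 | 0 | 1
  46 | 1111111001 | 1 | 1
  47 | 1111110011 | 1 | 1
  48 | 1111100111 | 1 | 0
  49 | 1111001110 | 1 | 0
  50 | 1110011100 | 1 | 0
  51 | 1100111000 | 1 | 1
  52 | 1001110001 | 1 | 1
  53 | 0011100011 | 0 | 0
  54 | 0111000110 | 0 | 1
  55 | 1110001101 | 1 | 0
  56 | 1100011010 | 1 | 1
  57 | 1000110101 | 1 | 0
  58 | 0001101010 | 0 | 0
  59 | 0011010100 | 0 | 1
  60 | 0110101001 | 0 | 0
  61 | 1101010010 | 1 | 1
  62 | 1010100101 | 1 | 0
  63 | 0101001010 | 0 | 0
  64 | 1010010100 | 1 | 0
  65 | 0100101000 | 0 | 0
  66 | 1001010000 | 1 | 1
  67 | 0010100001 | 0 | 0
  68 | 0101000010 | 0 | 0
  69 | 1010000100 | 1 | 0
  70 | 0100001000 | 0 | 0
  71 | 1000010000 | 1 | 1
  72 | 0000100001 | 0 | 0
  73 | 0001000010 | 0 | 0
  74 | 0010000100 | 0 | 1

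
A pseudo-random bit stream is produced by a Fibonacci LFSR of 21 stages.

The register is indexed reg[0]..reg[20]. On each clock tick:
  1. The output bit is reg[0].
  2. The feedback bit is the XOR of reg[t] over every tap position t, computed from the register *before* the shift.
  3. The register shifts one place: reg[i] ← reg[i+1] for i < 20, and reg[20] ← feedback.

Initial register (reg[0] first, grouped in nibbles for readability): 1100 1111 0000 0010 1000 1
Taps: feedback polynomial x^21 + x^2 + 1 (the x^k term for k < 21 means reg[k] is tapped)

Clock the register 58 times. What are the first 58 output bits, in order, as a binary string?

tick  register→output (feedback)
  0  110011110000001010001→1 (1)
  1  100111100000010100011→1 (1)
  2  001111000000101000111→0 (1)
  3  011110000001010001111→0 (1)
  4  111100000010100011111→1 (0)
  5  111000000101000111110→1 (0)
  6  110000001010001111100→1 (1)
  7  100000010100011111001→1 (1)
  8  000000101000111110011→0 (0)
  9  000001010001111100110→0 (0)
 10  000010100011111001100→0 (0)
 11  000101000111110011000→0 (0)
 12  001010001111100110000→0 (1)
 13  010100011111001100001→0 (0)
 14  101000111110011000010→1 (0)
 15  010001111100110000100→0 (0)
 16  100011111001100001000→1 (1)
 17  000111110011000010001→0 (0)
 18  001111100110000100010→0 (1)
 19  011111001100001000101→0 (1)
 20  111110011000010001011→1 (0)
 21  111100110000100010110→1 (0)
 22  111001100001000101100→1 (0)
 23  110011000010001011000→1 (1)
 24  100110000100010110001→1 (1)
 25  001100001000101100011→0 (1)
 26  011000010001011000111→0 (1)
 27  110000100010110001111→1 (1)
 28  100001000101100011111→1 (1)
 29  000010001011000111111→0 (0)
 30  000100010110001111110→0 (0)
 31  001000101100011111100→0 (1)
 32  010001011000111111001→0 (0)
 33  100010110001111110010→1 (1)
 34  000101100011111100101→0 (0)
 35  001011000111111001010→0 (1)
 36  010110001111110010101→0 (0)
 37  101100011111100101010→1 (0)
 38  011000111111001010100→0 (1)
 39  110001111110010101001→1 (1)
 40  100011111100101010011→1 (1)
 41  000111111001010100111→0 (0)
 42  001111110010101001110→0 (1)
 43  011111100101010011101→0 (1)
 44  111111001010100111011→1 (0)
 45  111110010101001110110→1 (0)
 46  111100101010011101100→1 (0)
 47  111001010100111011000→1 (0)
 48  110010101001110110000→1 (1)
 49  100101010011101100001→1 (1)
 50  001010100111011000011→0 (1)
 51  010101001110110000111→0 (0)
 52  101010011101100001110→1 (0)
 53  010100111011000011100→0 (0)
 54  101001110110000111000→1 (0)
 55  010011101100001110000→0 (0)
 56  100111011000011100000→1 (1)
 57  001110110000111000001→0 (1)

1100111100000010100011111001100001000101100011111100101010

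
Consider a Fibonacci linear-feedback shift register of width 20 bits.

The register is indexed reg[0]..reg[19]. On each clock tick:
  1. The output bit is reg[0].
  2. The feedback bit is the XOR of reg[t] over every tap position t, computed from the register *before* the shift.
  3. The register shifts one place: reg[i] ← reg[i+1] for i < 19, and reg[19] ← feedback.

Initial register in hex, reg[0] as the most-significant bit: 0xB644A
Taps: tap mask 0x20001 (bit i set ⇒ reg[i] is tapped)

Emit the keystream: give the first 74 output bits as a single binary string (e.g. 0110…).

step | reg (before) | out | fb
   0 | 10110110010001001010 | 1 | 1
   1 | 01101100100010010101 | 0 | 1
   2 | 11011001000100101011 | 1 | 1
   3 | 10110010001001010111 | 1 | 0
   4 | 01100100010010101110 | 0 | 1
   5 | 11001000100101011101 | 1 | 0
   6 | 10010001001010111010 | 1 | 1
   7 | 00100010010101110101 | 0 | 1
   8 | 01000100101011101011 | 0 | 0
   9 | 10001001010111010110 | 1 | 0
  10 | 00010010101110101100 | 0 | 1
  11 | 00100101011101011001 | 0 | 0
  12 | 01001010111010110010 | 0 | 0
  13 | 10010101110101100100 | 1 | 0
  14 | 00101011101011001000 | 0 | 0
  15 | 01010111010110010000 | 0 | 0
  16 | 10101110101100100000 | 1 | 1
  17 | 01011101011001000001 | 0 | 0
  18 | 10111010110010000010 | 1 | 1
  19 | 01110101100100000101 | 0 | 1
  20 | 11101011001000001011 | 1 | 1
  21 | 11010110010000010111 | 1 | 0
  22 | 10101100100000101110 | 1 | 0
  23 | 01011001000001011100 | 0 | 1
  24 | 10110010000010111001 | 1 | 1
  25 | 01100100000101110011 | 0 | 0
  26 | 11001000001011100110 | 1 | 0
  27 | 10010000010111001100 | 1 | 0
  28 | 00100000101110011000 | 0 | 0
  29 | 01000001011100110000 | 0 | 0
  30 | 10000010111001100000 | 1 | 1
  31 | 00000101110011000001 | 0 | 0
  32 | 00001011100110000010 | 0 | 0
  33 | 00010111001100000100 | 0 | 1
  34 | 00101110011000001001 | 0 | 0
  35 | 01011100110000010010 | 0 | 0
  36 | 10111001100000100100 | 1 | 0
  37 | 01110011000001001000 | 0 | 0
  38 | 11100110000010010000 | 1 | 1
  39 | 11001100000100100001 | 1 | 1
  40 | 10011000001001000011 | 1 | 1
  41 | 00110000010010000111 | 0 | 1
  42 | 01100000100100001111 | 0 | 1
  43 | 11000001001000011111 | 1 | 0
  44 | 10000010010000111110 | 1 | 0
  45 | 00000100100001111100 | 0 | 1
  46 | 00001001000011111001 | 0 | 0
  47 | 00010010000111110010 | 0 | 0
  48 | 00100100001111100100 | 0 | 1
  49 | 01001000011111001001 | 0 | 0
  50 | 10010000111110010010 | 1 | 1
  51 | 00100001111100100101 | 0 | 1
  52 | 01000011111001001011 | 0 | 0
  53 | 10000111110010010110 | 1 | 0
  54 | 00001111100100101100 | 0 | 1
  55 | 00011111001001011001 | 0 | 0
  56 | 00111110010010110010 | 0 | 0
  57 | 01111100100101100100 | 0 | 1
  58 | 11111001001011001001 | 1 | 1
  59 | 11110010010110010011 | 1 | 1
  60 | 11100100101100100111 | 1 | 0
  61 | 11001001011001001110 | 1 | 0
  62 | 10010010110010011100 | 1 | 0
  63 | 00100101100100111000 | 0 | 0
  64 | 01001011001001110000 | 0 | 0
  65 | 10010110010011100000 | 1 | 1
  66 | 00101100100111000001 | 0 | 0
  67 | 01011001001110000010 | 0 | 0
  68 | 10110010011100000100 | 1 | 0
  69 | 01100100111000001000 | 0 | 0
  70 | 11001001110000010000 | 1 | 1
  71 | 10010011100000100001 | 1 | 1
  72 | 00100111000001000011 | 0 | 0
  73 | 01001110000010000110 | 0 | 1

10110110010001001010111010110010000010111001100000100100001111100100101100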